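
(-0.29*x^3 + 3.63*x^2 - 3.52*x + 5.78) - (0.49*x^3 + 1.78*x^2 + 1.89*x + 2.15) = -0.78*x^3 + 1.85*x^2 - 5.41*x + 3.63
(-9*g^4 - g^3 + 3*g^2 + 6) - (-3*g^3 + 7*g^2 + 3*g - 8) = -9*g^4 + 2*g^3 - 4*g^2 - 3*g + 14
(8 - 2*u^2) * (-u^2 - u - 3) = 2*u^4 + 2*u^3 - 2*u^2 - 8*u - 24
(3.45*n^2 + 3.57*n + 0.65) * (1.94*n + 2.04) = 6.693*n^3 + 13.9638*n^2 + 8.5438*n + 1.326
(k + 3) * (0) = 0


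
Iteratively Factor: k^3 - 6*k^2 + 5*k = (k)*(k^2 - 6*k + 5) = k*(k - 5)*(k - 1)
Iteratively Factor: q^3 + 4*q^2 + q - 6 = (q - 1)*(q^2 + 5*q + 6) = (q - 1)*(q + 3)*(q + 2)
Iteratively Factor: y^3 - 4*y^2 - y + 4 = (y - 4)*(y^2 - 1) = (y - 4)*(y - 1)*(y + 1)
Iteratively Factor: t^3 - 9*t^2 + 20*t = (t)*(t^2 - 9*t + 20) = t*(t - 5)*(t - 4)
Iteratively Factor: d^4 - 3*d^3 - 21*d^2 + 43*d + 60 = (d - 5)*(d^3 + 2*d^2 - 11*d - 12) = (d - 5)*(d - 3)*(d^2 + 5*d + 4) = (d - 5)*(d - 3)*(d + 1)*(d + 4)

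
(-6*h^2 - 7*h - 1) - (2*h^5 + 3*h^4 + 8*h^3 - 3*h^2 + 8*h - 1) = -2*h^5 - 3*h^4 - 8*h^3 - 3*h^2 - 15*h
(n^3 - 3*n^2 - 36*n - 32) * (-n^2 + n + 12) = -n^5 + 4*n^4 + 45*n^3 - 40*n^2 - 464*n - 384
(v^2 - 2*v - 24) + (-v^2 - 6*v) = -8*v - 24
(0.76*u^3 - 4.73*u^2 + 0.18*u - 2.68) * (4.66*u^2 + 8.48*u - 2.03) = 3.5416*u^5 - 15.597*u^4 - 40.8144*u^3 - 1.3605*u^2 - 23.0918*u + 5.4404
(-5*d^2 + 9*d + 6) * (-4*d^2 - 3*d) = 20*d^4 - 21*d^3 - 51*d^2 - 18*d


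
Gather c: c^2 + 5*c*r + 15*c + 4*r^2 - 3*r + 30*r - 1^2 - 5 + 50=c^2 + c*(5*r + 15) + 4*r^2 + 27*r + 44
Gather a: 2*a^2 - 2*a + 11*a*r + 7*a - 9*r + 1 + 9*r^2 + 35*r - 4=2*a^2 + a*(11*r + 5) + 9*r^2 + 26*r - 3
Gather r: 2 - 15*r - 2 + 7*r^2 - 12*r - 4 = 7*r^2 - 27*r - 4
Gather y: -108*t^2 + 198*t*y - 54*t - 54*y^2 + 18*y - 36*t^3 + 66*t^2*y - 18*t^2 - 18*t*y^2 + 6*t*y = -36*t^3 - 126*t^2 - 54*t + y^2*(-18*t - 54) + y*(66*t^2 + 204*t + 18)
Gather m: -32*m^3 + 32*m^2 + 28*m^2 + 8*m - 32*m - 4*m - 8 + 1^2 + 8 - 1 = -32*m^3 + 60*m^2 - 28*m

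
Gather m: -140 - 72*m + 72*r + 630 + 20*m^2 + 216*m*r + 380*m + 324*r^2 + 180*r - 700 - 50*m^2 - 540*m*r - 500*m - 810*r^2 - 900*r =-30*m^2 + m*(-324*r - 192) - 486*r^2 - 648*r - 210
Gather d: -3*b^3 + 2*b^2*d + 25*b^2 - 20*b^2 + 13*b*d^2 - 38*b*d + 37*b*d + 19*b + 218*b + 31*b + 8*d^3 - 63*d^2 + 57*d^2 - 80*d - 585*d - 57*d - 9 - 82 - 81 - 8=-3*b^3 + 5*b^2 + 268*b + 8*d^3 + d^2*(13*b - 6) + d*(2*b^2 - b - 722) - 180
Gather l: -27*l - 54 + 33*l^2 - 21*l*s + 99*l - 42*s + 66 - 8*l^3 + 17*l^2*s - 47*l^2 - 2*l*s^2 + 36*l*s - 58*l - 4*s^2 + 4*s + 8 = -8*l^3 + l^2*(17*s - 14) + l*(-2*s^2 + 15*s + 14) - 4*s^2 - 38*s + 20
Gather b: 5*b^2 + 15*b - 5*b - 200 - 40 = 5*b^2 + 10*b - 240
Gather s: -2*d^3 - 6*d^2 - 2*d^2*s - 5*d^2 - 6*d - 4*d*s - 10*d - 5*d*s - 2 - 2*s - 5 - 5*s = -2*d^3 - 11*d^2 - 16*d + s*(-2*d^2 - 9*d - 7) - 7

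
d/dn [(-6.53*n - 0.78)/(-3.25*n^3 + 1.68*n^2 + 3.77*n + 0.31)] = (-42.445*n^3 + 3.3654*n^2 + 2.6208*n + 0.9163)/(10.5625*n^6 - 10.92*n^5 - 21.6826*n^4 + 10.6522*n^3 + 15.2545*n^2 + 2.3374*n + 0.0961)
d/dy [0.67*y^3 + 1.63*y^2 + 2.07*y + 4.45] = 2.01*y^2 + 3.26*y + 2.07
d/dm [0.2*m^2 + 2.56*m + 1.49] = 0.4*m + 2.56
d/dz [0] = 0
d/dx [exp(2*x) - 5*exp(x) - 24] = (2*exp(x) - 5)*exp(x)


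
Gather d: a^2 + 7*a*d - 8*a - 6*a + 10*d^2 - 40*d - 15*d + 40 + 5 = a^2 - 14*a + 10*d^2 + d*(7*a - 55) + 45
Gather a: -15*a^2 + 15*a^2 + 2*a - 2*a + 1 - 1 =0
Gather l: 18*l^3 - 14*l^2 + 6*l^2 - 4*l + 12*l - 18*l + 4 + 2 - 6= 18*l^3 - 8*l^2 - 10*l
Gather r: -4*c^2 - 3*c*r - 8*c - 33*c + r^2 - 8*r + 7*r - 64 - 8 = -4*c^2 - 41*c + r^2 + r*(-3*c - 1) - 72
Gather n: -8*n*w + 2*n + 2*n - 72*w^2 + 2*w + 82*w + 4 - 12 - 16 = n*(4 - 8*w) - 72*w^2 + 84*w - 24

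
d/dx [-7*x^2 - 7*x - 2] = -14*x - 7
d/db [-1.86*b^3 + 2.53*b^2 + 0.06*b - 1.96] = -5.58*b^2 + 5.06*b + 0.06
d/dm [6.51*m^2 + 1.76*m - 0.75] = 13.02*m + 1.76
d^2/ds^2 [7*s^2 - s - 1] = 14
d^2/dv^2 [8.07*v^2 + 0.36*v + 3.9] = 16.1400000000000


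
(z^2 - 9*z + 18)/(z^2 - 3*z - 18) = (z - 3)/(z + 3)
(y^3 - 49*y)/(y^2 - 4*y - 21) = y*(y + 7)/(y + 3)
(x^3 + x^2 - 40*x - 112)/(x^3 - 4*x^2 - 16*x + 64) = (x^2 - 3*x - 28)/(x^2 - 8*x + 16)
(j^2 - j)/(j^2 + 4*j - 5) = j/(j + 5)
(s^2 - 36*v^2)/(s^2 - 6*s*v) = (s + 6*v)/s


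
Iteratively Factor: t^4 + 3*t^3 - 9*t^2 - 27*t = (t + 3)*(t^3 - 9*t) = (t + 3)^2*(t^2 - 3*t) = t*(t + 3)^2*(t - 3)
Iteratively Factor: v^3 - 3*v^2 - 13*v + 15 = (v - 5)*(v^2 + 2*v - 3) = (v - 5)*(v - 1)*(v + 3)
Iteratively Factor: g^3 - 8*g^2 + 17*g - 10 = (g - 2)*(g^2 - 6*g + 5) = (g - 5)*(g - 2)*(g - 1)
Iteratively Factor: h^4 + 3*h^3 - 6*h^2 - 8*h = (h + 1)*(h^3 + 2*h^2 - 8*h) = h*(h + 1)*(h^2 + 2*h - 8) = h*(h - 2)*(h + 1)*(h + 4)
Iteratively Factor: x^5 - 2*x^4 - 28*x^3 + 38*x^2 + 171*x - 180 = (x - 5)*(x^4 + 3*x^3 - 13*x^2 - 27*x + 36) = (x - 5)*(x - 3)*(x^3 + 6*x^2 + 5*x - 12) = (x - 5)*(x - 3)*(x + 3)*(x^2 + 3*x - 4) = (x - 5)*(x - 3)*(x + 3)*(x + 4)*(x - 1)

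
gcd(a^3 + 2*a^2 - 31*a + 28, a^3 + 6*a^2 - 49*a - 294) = a + 7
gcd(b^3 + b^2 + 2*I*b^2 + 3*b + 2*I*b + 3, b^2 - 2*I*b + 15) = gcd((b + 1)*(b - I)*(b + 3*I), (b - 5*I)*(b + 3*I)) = b + 3*I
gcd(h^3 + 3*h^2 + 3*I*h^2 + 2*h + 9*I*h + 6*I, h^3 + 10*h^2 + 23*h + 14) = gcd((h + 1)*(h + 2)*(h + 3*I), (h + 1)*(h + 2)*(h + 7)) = h^2 + 3*h + 2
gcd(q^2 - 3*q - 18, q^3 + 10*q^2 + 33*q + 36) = q + 3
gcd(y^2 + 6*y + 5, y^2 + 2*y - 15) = y + 5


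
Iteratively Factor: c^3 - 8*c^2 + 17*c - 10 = (c - 1)*(c^2 - 7*c + 10) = (c - 5)*(c - 1)*(c - 2)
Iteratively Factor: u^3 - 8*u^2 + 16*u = (u)*(u^2 - 8*u + 16) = u*(u - 4)*(u - 4)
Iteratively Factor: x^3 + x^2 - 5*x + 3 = (x - 1)*(x^2 + 2*x - 3) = (x - 1)*(x + 3)*(x - 1)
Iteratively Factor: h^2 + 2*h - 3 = (h + 3)*(h - 1)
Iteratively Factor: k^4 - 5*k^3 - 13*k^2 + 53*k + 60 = (k - 4)*(k^3 - k^2 - 17*k - 15) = (k - 4)*(k + 3)*(k^2 - 4*k - 5) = (k - 4)*(k + 1)*(k + 3)*(k - 5)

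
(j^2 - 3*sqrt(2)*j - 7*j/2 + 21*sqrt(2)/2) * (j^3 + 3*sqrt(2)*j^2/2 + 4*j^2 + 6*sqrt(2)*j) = j^5 - 3*sqrt(2)*j^4/2 + j^4/2 - 23*j^3 - 3*sqrt(2)*j^3/4 - 9*j^2/2 + 21*sqrt(2)*j^2 + 126*j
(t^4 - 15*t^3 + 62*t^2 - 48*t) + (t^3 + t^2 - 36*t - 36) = t^4 - 14*t^3 + 63*t^2 - 84*t - 36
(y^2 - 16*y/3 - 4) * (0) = 0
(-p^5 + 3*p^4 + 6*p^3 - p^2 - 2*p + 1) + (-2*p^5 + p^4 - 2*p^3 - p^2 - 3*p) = -3*p^5 + 4*p^4 + 4*p^3 - 2*p^2 - 5*p + 1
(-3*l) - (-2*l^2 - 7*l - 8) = 2*l^2 + 4*l + 8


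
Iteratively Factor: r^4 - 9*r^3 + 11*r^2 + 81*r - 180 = (r - 4)*(r^3 - 5*r^2 - 9*r + 45) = (r - 5)*(r - 4)*(r^2 - 9) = (r - 5)*(r - 4)*(r - 3)*(r + 3)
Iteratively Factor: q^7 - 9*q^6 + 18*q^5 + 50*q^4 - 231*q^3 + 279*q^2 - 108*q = (q - 1)*(q^6 - 8*q^5 + 10*q^4 + 60*q^3 - 171*q^2 + 108*q) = (q - 1)*(q + 3)*(q^5 - 11*q^4 + 43*q^3 - 69*q^2 + 36*q) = (q - 3)*(q - 1)*(q + 3)*(q^4 - 8*q^3 + 19*q^2 - 12*q) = q*(q - 3)*(q - 1)*(q + 3)*(q^3 - 8*q^2 + 19*q - 12) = q*(q - 3)^2*(q - 1)*(q + 3)*(q^2 - 5*q + 4) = q*(q - 3)^2*(q - 1)^2*(q + 3)*(q - 4)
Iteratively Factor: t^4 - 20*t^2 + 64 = (t + 2)*(t^3 - 2*t^2 - 16*t + 32) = (t - 4)*(t + 2)*(t^2 + 2*t - 8) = (t - 4)*(t - 2)*(t + 2)*(t + 4)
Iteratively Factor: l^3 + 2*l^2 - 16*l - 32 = (l + 4)*(l^2 - 2*l - 8) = (l - 4)*(l + 4)*(l + 2)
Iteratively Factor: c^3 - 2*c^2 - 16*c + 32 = (c - 4)*(c^2 + 2*c - 8) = (c - 4)*(c - 2)*(c + 4)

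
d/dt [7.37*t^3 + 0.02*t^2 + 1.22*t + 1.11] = 22.11*t^2 + 0.04*t + 1.22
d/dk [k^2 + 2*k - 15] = 2*k + 2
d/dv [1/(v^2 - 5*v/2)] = 2*(5 - 4*v)/(v^2*(2*v - 5)^2)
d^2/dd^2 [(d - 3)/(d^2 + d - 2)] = 2*((2 - 3*d)*(d^2 + d - 2) + (d - 3)*(2*d + 1)^2)/(d^2 + d - 2)^3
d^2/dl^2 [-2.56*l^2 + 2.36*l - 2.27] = -5.12000000000000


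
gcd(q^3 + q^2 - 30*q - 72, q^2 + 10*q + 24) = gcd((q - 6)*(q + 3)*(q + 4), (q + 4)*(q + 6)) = q + 4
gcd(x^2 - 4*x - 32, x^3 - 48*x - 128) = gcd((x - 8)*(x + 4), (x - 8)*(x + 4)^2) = x^2 - 4*x - 32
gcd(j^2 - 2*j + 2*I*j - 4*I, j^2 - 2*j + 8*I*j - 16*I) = j - 2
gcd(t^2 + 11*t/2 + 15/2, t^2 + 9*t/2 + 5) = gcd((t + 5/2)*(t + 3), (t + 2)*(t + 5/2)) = t + 5/2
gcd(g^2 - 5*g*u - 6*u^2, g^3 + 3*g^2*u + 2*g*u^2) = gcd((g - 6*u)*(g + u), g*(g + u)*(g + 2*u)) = g + u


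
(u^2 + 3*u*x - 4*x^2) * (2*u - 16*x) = 2*u^3 - 10*u^2*x - 56*u*x^2 + 64*x^3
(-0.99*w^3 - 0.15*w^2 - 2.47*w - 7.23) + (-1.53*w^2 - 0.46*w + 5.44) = -0.99*w^3 - 1.68*w^2 - 2.93*w - 1.79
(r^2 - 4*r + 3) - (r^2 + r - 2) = 5 - 5*r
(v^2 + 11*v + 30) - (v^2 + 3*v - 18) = 8*v + 48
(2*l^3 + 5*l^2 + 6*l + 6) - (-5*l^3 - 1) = 7*l^3 + 5*l^2 + 6*l + 7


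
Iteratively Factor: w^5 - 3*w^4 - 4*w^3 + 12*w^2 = (w - 2)*(w^4 - w^3 - 6*w^2) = (w - 2)*(w + 2)*(w^3 - 3*w^2) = (w - 3)*(w - 2)*(w + 2)*(w^2) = w*(w - 3)*(w - 2)*(w + 2)*(w)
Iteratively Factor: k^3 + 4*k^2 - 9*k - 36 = (k + 3)*(k^2 + k - 12) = (k - 3)*(k + 3)*(k + 4)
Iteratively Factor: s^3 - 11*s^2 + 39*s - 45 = (s - 5)*(s^2 - 6*s + 9) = (s - 5)*(s - 3)*(s - 3)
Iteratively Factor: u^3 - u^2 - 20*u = (u + 4)*(u^2 - 5*u) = u*(u + 4)*(u - 5)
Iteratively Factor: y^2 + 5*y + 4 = (y + 1)*(y + 4)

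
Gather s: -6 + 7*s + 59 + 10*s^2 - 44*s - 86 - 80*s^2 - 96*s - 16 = -70*s^2 - 133*s - 49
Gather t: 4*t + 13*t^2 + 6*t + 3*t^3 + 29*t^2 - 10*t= 3*t^3 + 42*t^2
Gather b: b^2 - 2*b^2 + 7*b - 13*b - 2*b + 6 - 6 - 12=-b^2 - 8*b - 12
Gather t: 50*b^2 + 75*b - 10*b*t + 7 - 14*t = 50*b^2 + 75*b + t*(-10*b - 14) + 7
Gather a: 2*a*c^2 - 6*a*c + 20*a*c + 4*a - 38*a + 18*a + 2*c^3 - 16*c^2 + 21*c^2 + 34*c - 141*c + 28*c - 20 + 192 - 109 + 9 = a*(2*c^2 + 14*c - 16) + 2*c^3 + 5*c^2 - 79*c + 72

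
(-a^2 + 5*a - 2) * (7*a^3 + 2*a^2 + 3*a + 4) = -7*a^5 + 33*a^4 - 7*a^3 + 7*a^2 + 14*a - 8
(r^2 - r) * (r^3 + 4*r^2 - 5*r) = r^5 + 3*r^4 - 9*r^3 + 5*r^2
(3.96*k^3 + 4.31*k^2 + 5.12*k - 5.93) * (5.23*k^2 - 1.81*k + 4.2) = 20.7108*k^5 + 15.3737*k^4 + 35.6085*k^3 - 22.1791*k^2 + 32.2373*k - 24.906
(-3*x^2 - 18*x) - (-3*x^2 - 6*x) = -12*x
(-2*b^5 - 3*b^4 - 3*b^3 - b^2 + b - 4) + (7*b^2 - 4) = -2*b^5 - 3*b^4 - 3*b^3 + 6*b^2 + b - 8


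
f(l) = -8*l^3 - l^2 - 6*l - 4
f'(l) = -24*l^2 - 2*l - 6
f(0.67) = -10.88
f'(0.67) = -18.11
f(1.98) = -81.90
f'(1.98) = -104.05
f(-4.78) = 875.55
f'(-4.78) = -544.80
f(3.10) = -270.54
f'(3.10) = -242.84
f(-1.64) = 38.44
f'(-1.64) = -67.27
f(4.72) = -895.83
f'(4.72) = -550.12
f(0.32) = -6.28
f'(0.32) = -9.10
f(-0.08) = -3.52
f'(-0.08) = -5.99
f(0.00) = -4.00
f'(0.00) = -6.00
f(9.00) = -5971.00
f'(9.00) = -1968.00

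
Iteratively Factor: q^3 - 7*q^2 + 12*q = (q)*(q^2 - 7*q + 12) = q*(q - 4)*(q - 3)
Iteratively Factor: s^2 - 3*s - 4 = (s + 1)*(s - 4)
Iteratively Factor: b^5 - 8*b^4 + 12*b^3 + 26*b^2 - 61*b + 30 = (b - 5)*(b^4 - 3*b^3 - 3*b^2 + 11*b - 6) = (b - 5)*(b + 2)*(b^3 - 5*b^2 + 7*b - 3) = (b - 5)*(b - 1)*(b + 2)*(b^2 - 4*b + 3) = (b - 5)*(b - 1)^2*(b + 2)*(b - 3)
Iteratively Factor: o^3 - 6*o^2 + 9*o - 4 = (o - 1)*(o^2 - 5*o + 4) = (o - 4)*(o - 1)*(o - 1)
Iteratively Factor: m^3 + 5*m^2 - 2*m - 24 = (m + 3)*(m^2 + 2*m - 8) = (m - 2)*(m + 3)*(m + 4)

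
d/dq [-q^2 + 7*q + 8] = 7 - 2*q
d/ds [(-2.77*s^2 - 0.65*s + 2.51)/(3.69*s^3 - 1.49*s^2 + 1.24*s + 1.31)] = (10.2213*s^4 + 4.797*s^3 - 32.189*s^2 + 0.222399999999997*s - 3.9639)/(13.6161*s^6 - 10.9962*s^5 + 11.3713*s^4 + 5.9726*s^3 - 2.3662*s^2 + 3.2488*s + 1.7161)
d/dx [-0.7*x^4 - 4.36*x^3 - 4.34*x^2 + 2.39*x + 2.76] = -2.8*x^3 - 13.08*x^2 - 8.68*x + 2.39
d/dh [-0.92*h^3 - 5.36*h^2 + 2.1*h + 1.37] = -2.76*h^2 - 10.72*h + 2.1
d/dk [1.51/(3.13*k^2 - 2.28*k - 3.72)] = (3.4428 - 9.4526*k)/(-3.13*k^2 + 2.28*k + 3.72)^2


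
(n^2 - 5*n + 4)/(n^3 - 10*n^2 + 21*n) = (n^2 - 5*n + 4)/(n*(n^2 - 10*n + 21))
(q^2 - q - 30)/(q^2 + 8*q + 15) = (q - 6)/(q + 3)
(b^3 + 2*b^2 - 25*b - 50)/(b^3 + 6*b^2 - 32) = (b^3 + 2*b^2 - 25*b - 50)/(b^3 + 6*b^2 - 32)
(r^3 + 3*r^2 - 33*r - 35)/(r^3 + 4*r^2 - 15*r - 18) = (r^2 + 2*r - 35)/(r^2 + 3*r - 18)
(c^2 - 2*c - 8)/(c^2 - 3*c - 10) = (c - 4)/(c - 5)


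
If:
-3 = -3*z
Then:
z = 1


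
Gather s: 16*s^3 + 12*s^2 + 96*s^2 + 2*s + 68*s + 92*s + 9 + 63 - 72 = 16*s^3 + 108*s^2 + 162*s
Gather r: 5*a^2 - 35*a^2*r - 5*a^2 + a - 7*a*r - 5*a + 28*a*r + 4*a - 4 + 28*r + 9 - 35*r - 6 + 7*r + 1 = r*(-35*a^2 + 21*a)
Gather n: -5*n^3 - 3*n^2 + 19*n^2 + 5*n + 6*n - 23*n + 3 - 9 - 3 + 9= -5*n^3 + 16*n^2 - 12*n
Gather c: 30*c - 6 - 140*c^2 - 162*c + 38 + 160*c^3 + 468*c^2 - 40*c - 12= 160*c^3 + 328*c^2 - 172*c + 20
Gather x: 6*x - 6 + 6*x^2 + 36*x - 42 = 6*x^2 + 42*x - 48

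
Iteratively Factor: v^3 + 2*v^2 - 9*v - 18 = (v - 3)*(v^2 + 5*v + 6) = (v - 3)*(v + 3)*(v + 2)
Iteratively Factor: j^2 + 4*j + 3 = (j + 1)*(j + 3)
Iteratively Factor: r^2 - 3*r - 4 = (r - 4)*(r + 1)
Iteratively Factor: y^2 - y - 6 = (y - 3)*(y + 2)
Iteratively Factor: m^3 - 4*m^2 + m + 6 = (m - 2)*(m^2 - 2*m - 3) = (m - 3)*(m - 2)*(m + 1)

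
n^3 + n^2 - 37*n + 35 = (n - 5)*(n - 1)*(n + 7)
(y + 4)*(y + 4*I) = y^2 + 4*y + 4*I*y + 16*I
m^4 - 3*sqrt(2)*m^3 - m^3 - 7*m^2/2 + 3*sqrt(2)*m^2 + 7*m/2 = m*(m - 1)*(m - 7*sqrt(2)/2)*(m + sqrt(2)/2)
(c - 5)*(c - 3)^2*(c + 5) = c^4 - 6*c^3 - 16*c^2 + 150*c - 225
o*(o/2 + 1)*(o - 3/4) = o^3/2 + 5*o^2/8 - 3*o/4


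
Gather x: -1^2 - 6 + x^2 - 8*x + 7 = x^2 - 8*x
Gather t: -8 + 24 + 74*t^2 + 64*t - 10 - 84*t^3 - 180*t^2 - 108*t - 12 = -84*t^3 - 106*t^2 - 44*t - 6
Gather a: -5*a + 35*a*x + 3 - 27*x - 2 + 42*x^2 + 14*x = a*(35*x - 5) + 42*x^2 - 13*x + 1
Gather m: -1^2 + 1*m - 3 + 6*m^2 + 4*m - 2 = 6*m^2 + 5*m - 6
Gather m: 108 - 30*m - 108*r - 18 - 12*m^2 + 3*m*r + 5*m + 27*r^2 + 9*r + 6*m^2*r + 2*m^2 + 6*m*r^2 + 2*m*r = m^2*(6*r - 10) + m*(6*r^2 + 5*r - 25) + 27*r^2 - 99*r + 90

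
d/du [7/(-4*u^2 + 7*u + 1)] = 7*(8*u - 7)/(-4*u^2 + 7*u + 1)^2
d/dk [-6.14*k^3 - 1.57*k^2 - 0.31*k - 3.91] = -18.42*k^2 - 3.14*k - 0.31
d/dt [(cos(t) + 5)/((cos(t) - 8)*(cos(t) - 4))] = (cos(t)^2 + 10*cos(t) - 92)*sin(t)/((cos(t) - 8)^2*(cos(t) - 4)^2)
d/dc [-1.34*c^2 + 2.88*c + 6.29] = 2.88 - 2.68*c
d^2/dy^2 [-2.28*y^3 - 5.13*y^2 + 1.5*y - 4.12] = -13.68*y - 10.26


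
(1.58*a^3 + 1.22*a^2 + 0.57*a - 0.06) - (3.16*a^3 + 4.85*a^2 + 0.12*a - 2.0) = -1.58*a^3 - 3.63*a^2 + 0.45*a + 1.94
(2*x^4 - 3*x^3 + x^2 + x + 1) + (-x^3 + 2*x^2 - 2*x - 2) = 2*x^4 - 4*x^3 + 3*x^2 - x - 1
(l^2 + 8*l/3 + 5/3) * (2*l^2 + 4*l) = 2*l^4 + 28*l^3/3 + 14*l^2 + 20*l/3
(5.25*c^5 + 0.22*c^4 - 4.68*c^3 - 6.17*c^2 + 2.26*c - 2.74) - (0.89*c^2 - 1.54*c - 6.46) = 5.25*c^5 + 0.22*c^4 - 4.68*c^3 - 7.06*c^2 + 3.8*c + 3.72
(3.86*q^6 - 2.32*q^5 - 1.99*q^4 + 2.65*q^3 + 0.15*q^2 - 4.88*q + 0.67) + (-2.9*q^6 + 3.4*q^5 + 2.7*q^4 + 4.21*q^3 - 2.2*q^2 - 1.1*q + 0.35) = 0.96*q^6 + 1.08*q^5 + 0.71*q^4 + 6.86*q^3 - 2.05*q^2 - 5.98*q + 1.02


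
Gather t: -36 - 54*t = -54*t - 36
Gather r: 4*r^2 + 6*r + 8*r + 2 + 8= 4*r^2 + 14*r + 10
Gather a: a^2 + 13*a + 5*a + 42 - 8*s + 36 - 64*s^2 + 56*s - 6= a^2 + 18*a - 64*s^2 + 48*s + 72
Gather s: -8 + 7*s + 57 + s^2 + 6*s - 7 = s^2 + 13*s + 42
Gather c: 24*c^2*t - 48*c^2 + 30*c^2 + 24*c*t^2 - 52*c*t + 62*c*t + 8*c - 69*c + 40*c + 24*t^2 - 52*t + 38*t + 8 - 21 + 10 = c^2*(24*t - 18) + c*(24*t^2 + 10*t - 21) + 24*t^2 - 14*t - 3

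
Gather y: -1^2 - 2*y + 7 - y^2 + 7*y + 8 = -y^2 + 5*y + 14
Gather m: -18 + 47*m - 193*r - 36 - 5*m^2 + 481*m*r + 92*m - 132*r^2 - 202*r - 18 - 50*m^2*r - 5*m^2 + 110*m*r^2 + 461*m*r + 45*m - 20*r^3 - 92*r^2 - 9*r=m^2*(-50*r - 10) + m*(110*r^2 + 942*r + 184) - 20*r^3 - 224*r^2 - 404*r - 72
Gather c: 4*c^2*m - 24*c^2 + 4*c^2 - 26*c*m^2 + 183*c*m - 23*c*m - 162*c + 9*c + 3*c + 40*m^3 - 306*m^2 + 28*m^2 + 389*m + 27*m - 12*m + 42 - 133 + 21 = c^2*(4*m - 20) + c*(-26*m^2 + 160*m - 150) + 40*m^3 - 278*m^2 + 404*m - 70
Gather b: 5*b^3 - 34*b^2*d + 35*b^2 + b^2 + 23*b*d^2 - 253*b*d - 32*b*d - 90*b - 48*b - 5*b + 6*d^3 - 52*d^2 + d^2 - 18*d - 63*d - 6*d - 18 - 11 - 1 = 5*b^3 + b^2*(36 - 34*d) + b*(23*d^2 - 285*d - 143) + 6*d^3 - 51*d^2 - 87*d - 30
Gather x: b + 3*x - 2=b + 3*x - 2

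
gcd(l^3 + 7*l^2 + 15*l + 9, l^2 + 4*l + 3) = l^2 + 4*l + 3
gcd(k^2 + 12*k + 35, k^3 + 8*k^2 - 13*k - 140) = k^2 + 12*k + 35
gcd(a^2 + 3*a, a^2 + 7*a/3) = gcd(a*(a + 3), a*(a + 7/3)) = a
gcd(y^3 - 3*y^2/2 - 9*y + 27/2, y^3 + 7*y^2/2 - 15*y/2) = y - 3/2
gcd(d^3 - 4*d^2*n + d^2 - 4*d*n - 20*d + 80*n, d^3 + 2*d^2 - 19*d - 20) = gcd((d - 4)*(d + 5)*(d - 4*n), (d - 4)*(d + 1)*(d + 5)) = d^2 + d - 20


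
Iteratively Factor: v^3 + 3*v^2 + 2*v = (v + 1)*(v^2 + 2*v) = (v + 1)*(v + 2)*(v)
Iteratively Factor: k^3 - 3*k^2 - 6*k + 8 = (k - 1)*(k^2 - 2*k - 8) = (k - 4)*(k - 1)*(k + 2)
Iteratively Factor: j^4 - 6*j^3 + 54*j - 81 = (j - 3)*(j^3 - 3*j^2 - 9*j + 27) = (j - 3)^2*(j^2 - 9) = (j - 3)^2*(j + 3)*(j - 3)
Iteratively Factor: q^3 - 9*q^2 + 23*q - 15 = (q - 5)*(q^2 - 4*q + 3) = (q - 5)*(q - 3)*(q - 1)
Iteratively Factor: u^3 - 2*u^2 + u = (u - 1)*(u^2 - u) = (u - 1)^2*(u)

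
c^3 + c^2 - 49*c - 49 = (c - 7)*(c + 1)*(c + 7)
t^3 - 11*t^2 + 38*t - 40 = (t - 5)*(t - 4)*(t - 2)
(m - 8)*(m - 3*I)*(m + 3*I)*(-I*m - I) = -I*m^4 + 7*I*m^3 - I*m^2 + 63*I*m + 72*I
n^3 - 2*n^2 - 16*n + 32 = (n - 4)*(n - 2)*(n + 4)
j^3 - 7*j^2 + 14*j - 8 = (j - 4)*(j - 2)*(j - 1)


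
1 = 1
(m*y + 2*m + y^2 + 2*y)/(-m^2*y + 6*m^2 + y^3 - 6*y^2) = (y + 2)/(-m*y + 6*m + y^2 - 6*y)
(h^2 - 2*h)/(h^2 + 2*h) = (h - 2)/(h + 2)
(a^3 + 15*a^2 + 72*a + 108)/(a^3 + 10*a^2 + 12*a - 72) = (a + 3)/(a - 2)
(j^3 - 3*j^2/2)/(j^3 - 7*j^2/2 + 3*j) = j/(j - 2)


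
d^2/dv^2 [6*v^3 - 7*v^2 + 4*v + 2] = 36*v - 14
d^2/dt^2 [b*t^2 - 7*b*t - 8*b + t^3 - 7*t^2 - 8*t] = 2*b + 6*t - 14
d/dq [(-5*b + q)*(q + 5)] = -5*b + 2*q + 5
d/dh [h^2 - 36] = 2*h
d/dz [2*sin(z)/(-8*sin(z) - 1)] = -2*cos(z)/(8*sin(z) + 1)^2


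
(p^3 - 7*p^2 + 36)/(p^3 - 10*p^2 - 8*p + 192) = (p^2 - p - 6)/(p^2 - 4*p - 32)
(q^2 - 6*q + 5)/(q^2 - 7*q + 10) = (q - 1)/(q - 2)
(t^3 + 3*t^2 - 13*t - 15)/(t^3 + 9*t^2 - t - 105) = (t + 1)/(t + 7)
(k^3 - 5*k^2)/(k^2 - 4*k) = k*(k - 5)/(k - 4)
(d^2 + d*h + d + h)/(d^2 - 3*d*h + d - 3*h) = (d + h)/(d - 3*h)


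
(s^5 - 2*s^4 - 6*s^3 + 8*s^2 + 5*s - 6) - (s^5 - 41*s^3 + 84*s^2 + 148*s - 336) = -2*s^4 + 35*s^3 - 76*s^2 - 143*s + 330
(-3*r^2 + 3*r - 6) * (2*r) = -6*r^3 + 6*r^2 - 12*r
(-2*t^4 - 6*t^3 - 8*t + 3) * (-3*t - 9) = 6*t^5 + 36*t^4 + 54*t^3 + 24*t^2 + 63*t - 27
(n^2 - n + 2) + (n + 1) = n^2 + 3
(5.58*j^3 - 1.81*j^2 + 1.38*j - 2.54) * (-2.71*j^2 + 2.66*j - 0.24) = -15.1218*j^5 + 19.7479*j^4 - 9.8936*j^3 + 10.9886*j^2 - 7.0876*j + 0.6096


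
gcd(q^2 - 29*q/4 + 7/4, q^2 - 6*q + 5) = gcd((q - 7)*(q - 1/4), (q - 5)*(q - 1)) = 1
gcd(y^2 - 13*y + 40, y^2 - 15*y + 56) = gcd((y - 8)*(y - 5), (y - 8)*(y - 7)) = y - 8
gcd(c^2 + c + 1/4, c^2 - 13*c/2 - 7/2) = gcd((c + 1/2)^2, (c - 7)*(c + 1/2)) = c + 1/2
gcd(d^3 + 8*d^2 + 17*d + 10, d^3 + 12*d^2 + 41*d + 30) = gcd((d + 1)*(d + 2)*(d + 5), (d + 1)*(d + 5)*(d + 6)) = d^2 + 6*d + 5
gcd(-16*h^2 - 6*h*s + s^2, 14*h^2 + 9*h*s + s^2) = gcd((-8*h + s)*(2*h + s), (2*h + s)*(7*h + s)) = 2*h + s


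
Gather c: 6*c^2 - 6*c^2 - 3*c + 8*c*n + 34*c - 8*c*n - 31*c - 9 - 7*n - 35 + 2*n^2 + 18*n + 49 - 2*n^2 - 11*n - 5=0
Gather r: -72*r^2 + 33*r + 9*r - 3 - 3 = -72*r^2 + 42*r - 6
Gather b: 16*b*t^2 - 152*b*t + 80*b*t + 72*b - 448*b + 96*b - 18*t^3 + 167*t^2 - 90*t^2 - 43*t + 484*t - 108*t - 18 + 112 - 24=b*(16*t^2 - 72*t - 280) - 18*t^3 + 77*t^2 + 333*t + 70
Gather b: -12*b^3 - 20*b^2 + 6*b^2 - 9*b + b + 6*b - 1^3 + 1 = -12*b^3 - 14*b^2 - 2*b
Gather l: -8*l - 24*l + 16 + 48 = 64 - 32*l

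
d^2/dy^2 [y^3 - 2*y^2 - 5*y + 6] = 6*y - 4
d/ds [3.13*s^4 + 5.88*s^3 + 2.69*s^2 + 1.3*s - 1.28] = 12.52*s^3 + 17.64*s^2 + 5.38*s + 1.3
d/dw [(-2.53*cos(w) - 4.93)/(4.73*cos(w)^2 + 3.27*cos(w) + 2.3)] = (11.9669*sin(w)^2 - 46.6378*cos(w) - 22.269)*sin(w)/(4.73*cos(w)^2 + 3.27*cos(w) + 2.3)^2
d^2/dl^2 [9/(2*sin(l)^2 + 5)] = 36*(-4*sin(l)^4 + 16*sin(l)^2 - 5)/(6 - cos(2*l))^3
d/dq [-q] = -1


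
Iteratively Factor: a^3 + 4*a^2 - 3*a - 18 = (a + 3)*(a^2 + a - 6) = (a - 2)*(a + 3)*(a + 3)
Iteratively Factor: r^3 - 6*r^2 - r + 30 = (r - 3)*(r^2 - 3*r - 10) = (r - 5)*(r - 3)*(r + 2)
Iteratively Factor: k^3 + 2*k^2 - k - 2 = (k + 2)*(k^2 - 1) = (k - 1)*(k + 2)*(k + 1)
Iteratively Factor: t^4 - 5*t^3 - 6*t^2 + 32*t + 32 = (t + 2)*(t^3 - 7*t^2 + 8*t + 16) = (t - 4)*(t + 2)*(t^2 - 3*t - 4) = (t - 4)*(t + 1)*(t + 2)*(t - 4)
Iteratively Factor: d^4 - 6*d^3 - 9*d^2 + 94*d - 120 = (d - 3)*(d^3 - 3*d^2 - 18*d + 40) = (d - 3)*(d - 2)*(d^2 - d - 20) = (d - 5)*(d - 3)*(d - 2)*(d + 4)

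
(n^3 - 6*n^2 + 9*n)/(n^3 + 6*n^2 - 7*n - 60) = n*(n - 3)/(n^2 + 9*n + 20)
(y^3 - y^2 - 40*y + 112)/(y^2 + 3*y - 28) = y - 4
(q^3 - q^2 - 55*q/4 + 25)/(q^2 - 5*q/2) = q + 3/2 - 10/q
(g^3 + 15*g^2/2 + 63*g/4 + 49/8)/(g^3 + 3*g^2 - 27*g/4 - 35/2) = (4*g^2 + 16*g + 7)/(2*(2*g^2 - g - 10))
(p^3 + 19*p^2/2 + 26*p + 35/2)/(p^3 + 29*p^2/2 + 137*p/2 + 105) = (p + 1)/(p + 6)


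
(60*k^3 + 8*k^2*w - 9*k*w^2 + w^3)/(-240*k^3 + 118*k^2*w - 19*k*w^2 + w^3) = (2*k + w)/(-8*k + w)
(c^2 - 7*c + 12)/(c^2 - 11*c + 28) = (c - 3)/(c - 7)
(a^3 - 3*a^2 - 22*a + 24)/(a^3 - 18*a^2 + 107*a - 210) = (a^2 + 3*a - 4)/(a^2 - 12*a + 35)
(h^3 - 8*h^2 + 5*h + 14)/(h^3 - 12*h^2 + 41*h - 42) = (h + 1)/(h - 3)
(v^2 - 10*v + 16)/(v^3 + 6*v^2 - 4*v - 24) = (v - 8)/(v^2 + 8*v + 12)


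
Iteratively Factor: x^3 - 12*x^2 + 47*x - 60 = (x - 4)*(x^2 - 8*x + 15) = (x - 4)*(x - 3)*(x - 5)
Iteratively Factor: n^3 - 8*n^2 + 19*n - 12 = (n - 4)*(n^2 - 4*n + 3) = (n - 4)*(n - 1)*(n - 3)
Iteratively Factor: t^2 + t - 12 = (t - 3)*(t + 4)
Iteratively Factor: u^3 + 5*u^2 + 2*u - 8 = (u + 2)*(u^2 + 3*u - 4) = (u - 1)*(u + 2)*(u + 4)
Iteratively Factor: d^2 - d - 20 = (d - 5)*(d + 4)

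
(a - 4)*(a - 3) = a^2 - 7*a + 12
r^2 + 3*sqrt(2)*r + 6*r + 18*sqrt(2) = (r + 6)*(r + 3*sqrt(2))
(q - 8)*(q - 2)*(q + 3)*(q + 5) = q^4 - 2*q^3 - 49*q^2 - 22*q + 240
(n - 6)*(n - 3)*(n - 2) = n^3 - 11*n^2 + 36*n - 36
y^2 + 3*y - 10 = (y - 2)*(y + 5)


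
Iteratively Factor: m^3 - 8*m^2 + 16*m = (m - 4)*(m^2 - 4*m) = (m - 4)^2*(m)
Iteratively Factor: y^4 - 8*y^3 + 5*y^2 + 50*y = (y - 5)*(y^3 - 3*y^2 - 10*y) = (y - 5)^2*(y^2 + 2*y) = (y - 5)^2*(y + 2)*(y)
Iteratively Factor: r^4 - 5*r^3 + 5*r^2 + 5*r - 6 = (r + 1)*(r^3 - 6*r^2 + 11*r - 6) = (r - 3)*(r + 1)*(r^2 - 3*r + 2) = (r - 3)*(r - 1)*(r + 1)*(r - 2)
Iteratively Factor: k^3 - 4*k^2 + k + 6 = (k - 3)*(k^2 - k - 2) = (k - 3)*(k - 2)*(k + 1)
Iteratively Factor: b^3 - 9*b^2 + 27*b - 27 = (b - 3)*(b^2 - 6*b + 9) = (b - 3)^2*(b - 3)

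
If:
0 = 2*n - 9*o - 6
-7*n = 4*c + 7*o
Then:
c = -77*o/8 - 21/4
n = 9*o/2 + 3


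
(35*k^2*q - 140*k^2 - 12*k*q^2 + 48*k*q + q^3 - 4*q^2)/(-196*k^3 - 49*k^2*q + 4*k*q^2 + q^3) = (-5*k*q + 20*k + q^2 - 4*q)/(28*k^2 + 11*k*q + q^2)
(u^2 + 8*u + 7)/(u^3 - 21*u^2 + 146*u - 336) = (u^2 + 8*u + 7)/(u^3 - 21*u^2 + 146*u - 336)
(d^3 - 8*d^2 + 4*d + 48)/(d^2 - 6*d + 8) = (d^2 - 4*d - 12)/(d - 2)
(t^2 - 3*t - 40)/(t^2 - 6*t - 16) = (t + 5)/(t + 2)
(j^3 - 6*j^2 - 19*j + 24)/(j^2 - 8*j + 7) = (j^2 - 5*j - 24)/(j - 7)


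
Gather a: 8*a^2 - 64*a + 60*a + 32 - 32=8*a^2 - 4*a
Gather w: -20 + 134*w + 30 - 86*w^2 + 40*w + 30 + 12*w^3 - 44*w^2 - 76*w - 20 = 12*w^3 - 130*w^2 + 98*w + 20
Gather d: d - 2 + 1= d - 1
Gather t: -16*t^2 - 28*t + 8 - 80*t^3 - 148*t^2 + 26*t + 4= -80*t^3 - 164*t^2 - 2*t + 12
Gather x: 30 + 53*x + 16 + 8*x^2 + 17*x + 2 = 8*x^2 + 70*x + 48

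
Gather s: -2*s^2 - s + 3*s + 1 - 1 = -2*s^2 + 2*s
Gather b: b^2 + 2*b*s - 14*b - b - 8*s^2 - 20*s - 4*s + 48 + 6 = b^2 + b*(2*s - 15) - 8*s^2 - 24*s + 54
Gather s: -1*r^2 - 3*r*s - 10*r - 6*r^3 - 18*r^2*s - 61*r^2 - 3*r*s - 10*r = -6*r^3 - 62*r^2 - 20*r + s*(-18*r^2 - 6*r)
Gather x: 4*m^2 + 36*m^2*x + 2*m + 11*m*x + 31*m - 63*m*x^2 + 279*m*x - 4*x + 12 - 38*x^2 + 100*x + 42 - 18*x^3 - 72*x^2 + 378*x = 4*m^2 + 33*m - 18*x^3 + x^2*(-63*m - 110) + x*(36*m^2 + 290*m + 474) + 54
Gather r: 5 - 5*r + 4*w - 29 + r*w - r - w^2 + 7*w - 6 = r*(w - 6) - w^2 + 11*w - 30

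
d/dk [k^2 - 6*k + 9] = 2*k - 6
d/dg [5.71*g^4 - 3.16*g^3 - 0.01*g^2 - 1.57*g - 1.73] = 22.84*g^3 - 9.48*g^2 - 0.02*g - 1.57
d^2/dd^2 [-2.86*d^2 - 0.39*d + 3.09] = -5.72000000000000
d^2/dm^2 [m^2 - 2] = 2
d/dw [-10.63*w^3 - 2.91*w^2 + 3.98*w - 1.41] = -31.89*w^2 - 5.82*w + 3.98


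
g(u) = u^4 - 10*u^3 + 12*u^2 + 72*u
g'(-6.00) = -2016.00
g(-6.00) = 3456.00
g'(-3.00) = -378.00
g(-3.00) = 243.00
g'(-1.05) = 9.09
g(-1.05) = -49.58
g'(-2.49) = -235.52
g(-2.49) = 87.94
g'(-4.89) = -1230.44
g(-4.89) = 1675.96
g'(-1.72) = -78.39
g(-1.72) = -28.70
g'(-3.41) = -517.29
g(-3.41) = 425.75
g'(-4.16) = -834.97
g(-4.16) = 927.54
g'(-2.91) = -350.45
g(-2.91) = 210.23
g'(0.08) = 73.73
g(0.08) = 5.83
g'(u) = 4*u^3 - 30*u^2 + 24*u + 72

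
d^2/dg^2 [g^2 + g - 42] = 2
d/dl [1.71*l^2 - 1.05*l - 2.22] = 3.42*l - 1.05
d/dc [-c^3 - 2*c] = -3*c^2 - 2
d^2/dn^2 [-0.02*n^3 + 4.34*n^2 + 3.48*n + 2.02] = 8.68 - 0.12*n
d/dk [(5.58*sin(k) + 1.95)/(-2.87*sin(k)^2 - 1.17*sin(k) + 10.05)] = (16.0146*sin(k)^2 + 11.193*sin(k) + 58.3605)*cos(k)/(8.2369*sin(k)^4 + 6.7158*sin(k)^3 - 56.3181*sin(k)^2 - 23.517*sin(k) + 101.0025)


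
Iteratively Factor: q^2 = (q)*(q)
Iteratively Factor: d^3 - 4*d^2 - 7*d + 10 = (d - 5)*(d^2 + d - 2) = (d - 5)*(d + 2)*(d - 1)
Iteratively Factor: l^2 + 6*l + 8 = (l + 2)*(l + 4)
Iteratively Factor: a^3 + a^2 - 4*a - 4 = (a + 1)*(a^2 - 4) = (a + 1)*(a + 2)*(a - 2)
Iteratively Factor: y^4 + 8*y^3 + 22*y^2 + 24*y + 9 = (y + 3)*(y^3 + 5*y^2 + 7*y + 3) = (y + 1)*(y + 3)*(y^2 + 4*y + 3) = (y + 1)^2*(y + 3)*(y + 3)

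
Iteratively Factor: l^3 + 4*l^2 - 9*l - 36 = (l - 3)*(l^2 + 7*l + 12) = (l - 3)*(l + 3)*(l + 4)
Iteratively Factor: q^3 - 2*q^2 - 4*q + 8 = (q - 2)*(q^2 - 4) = (q - 2)^2*(q + 2)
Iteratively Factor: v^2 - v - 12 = (v - 4)*(v + 3)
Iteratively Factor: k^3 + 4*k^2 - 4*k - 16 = (k - 2)*(k^2 + 6*k + 8) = (k - 2)*(k + 2)*(k + 4)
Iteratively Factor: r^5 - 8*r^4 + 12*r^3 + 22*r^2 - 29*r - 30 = (r - 2)*(r^4 - 6*r^3 + 22*r + 15) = (r - 5)*(r - 2)*(r^3 - r^2 - 5*r - 3) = (r - 5)*(r - 3)*(r - 2)*(r^2 + 2*r + 1) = (r - 5)*(r - 3)*(r - 2)*(r + 1)*(r + 1)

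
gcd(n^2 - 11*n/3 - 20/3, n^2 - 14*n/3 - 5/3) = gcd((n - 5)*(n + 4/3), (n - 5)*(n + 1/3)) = n - 5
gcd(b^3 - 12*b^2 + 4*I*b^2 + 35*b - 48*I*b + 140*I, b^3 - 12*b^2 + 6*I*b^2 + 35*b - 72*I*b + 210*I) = b^2 - 12*b + 35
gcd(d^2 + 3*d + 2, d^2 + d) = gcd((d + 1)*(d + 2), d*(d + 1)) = d + 1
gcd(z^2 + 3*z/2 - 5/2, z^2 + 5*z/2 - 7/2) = z - 1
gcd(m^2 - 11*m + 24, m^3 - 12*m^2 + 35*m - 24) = m^2 - 11*m + 24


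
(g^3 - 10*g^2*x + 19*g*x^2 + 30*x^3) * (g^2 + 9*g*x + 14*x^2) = g^5 - g^4*x - 57*g^3*x^2 + 61*g^2*x^3 + 536*g*x^4 + 420*x^5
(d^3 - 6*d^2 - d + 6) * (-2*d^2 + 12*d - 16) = -2*d^5 + 24*d^4 - 86*d^3 + 72*d^2 + 88*d - 96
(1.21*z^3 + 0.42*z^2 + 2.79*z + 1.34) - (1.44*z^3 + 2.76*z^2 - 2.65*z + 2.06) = -0.23*z^3 - 2.34*z^2 + 5.44*z - 0.72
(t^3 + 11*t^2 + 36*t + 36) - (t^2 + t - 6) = t^3 + 10*t^2 + 35*t + 42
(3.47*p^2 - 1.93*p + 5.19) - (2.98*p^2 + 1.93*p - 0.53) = 0.49*p^2 - 3.86*p + 5.72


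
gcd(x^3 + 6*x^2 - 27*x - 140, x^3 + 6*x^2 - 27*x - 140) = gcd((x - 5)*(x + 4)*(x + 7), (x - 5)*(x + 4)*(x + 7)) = x^3 + 6*x^2 - 27*x - 140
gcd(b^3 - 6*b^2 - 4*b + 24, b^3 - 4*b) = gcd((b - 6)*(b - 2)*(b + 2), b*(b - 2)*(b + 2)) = b^2 - 4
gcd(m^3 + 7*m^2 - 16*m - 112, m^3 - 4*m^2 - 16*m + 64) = m^2 - 16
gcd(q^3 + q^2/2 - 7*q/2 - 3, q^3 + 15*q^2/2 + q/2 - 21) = 1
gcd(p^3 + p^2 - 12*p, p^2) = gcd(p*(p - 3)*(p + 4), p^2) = p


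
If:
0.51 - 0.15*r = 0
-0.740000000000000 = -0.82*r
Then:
No Solution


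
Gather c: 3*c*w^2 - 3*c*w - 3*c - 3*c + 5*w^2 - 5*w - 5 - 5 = c*(3*w^2 - 3*w - 6) + 5*w^2 - 5*w - 10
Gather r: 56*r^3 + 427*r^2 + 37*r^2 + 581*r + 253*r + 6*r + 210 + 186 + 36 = 56*r^3 + 464*r^2 + 840*r + 432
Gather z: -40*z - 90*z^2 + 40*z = -90*z^2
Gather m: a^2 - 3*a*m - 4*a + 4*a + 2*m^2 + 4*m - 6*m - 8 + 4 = a^2 + 2*m^2 + m*(-3*a - 2) - 4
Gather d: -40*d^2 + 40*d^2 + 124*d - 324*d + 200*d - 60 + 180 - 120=0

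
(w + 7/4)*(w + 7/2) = w^2 + 21*w/4 + 49/8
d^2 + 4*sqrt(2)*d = d*(d + 4*sqrt(2))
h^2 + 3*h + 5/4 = (h + 1/2)*(h + 5/2)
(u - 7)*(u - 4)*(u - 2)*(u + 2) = u^4 - 11*u^3 + 24*u^2 + 44*u - 112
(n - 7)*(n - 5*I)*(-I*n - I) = -I*n^3 - 5*n^2 + 6*I*n^2 + 30*n + 7*I*n + 35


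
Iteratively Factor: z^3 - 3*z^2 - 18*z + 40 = (z + 4)*(z^2 - 7*z + 10) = (z - 5)*(z + 4)*(z - 2)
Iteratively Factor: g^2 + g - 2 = (g - 1)*(g + 2)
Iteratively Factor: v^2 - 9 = (v - 3)*(v + 3)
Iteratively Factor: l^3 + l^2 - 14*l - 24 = (l - 4)*(l^2 + 5*l + 6) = (l - 4)*(l + 2)*(l + 3)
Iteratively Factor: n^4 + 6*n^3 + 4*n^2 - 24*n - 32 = (n + 2)*(n^3 + 4*n^2 - 4*n - 16) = (n + 2)*(n + 4)*(n^2 - 4) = (n + 2)^2*(n + 4)*(n - 2)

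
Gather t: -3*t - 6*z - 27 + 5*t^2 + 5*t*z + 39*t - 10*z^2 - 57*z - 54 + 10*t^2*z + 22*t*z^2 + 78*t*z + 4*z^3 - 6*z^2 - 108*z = t^2*(10*z + 5) + t*(22*z^2 + 83*z + 36) + 4*z^3 - 16*z^2 - 171*z - 81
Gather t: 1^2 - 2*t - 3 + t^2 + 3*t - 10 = t^2 + t - 12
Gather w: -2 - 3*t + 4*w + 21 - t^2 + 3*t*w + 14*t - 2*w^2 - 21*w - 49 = -t^2 + 11*t - 2*w^2 + w*(3*t - 17) - 30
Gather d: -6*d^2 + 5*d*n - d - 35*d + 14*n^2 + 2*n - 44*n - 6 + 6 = -6*d^2 + d*(5*n - 36) + 14*n^2 - 42*n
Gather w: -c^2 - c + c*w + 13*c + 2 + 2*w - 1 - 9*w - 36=-c^2 + 12*c + w*(c - 7) - 35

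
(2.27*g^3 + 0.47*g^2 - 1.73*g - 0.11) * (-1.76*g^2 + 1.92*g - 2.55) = -3.9952*g^5 + 3.5312*g^4 - 1.8413*g^3 - 4.3265*g^2 + 4.2003*g + 0.2805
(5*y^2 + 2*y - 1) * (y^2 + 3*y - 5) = 5*y^4 + 17*y^3 - 20*y^2 - 13*y + 5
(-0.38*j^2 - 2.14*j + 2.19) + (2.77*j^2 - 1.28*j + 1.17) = 2.39*j^2 - 3.42*j + 3.36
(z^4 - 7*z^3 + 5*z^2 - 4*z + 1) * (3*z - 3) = 3*z^5 - 24*z^4 + 36*z^3 - 27*z^2 + 15*z - 3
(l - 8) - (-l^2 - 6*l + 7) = l^2 + 7*l - 15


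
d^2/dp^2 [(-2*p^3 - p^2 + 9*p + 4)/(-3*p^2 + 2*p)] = 2*(-67*p^3 - 108*p^2 + 72*p - 16)/(p^3*(27*p^3 - 54*p^2 + 36*p - 8))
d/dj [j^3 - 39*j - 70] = 3*j^2 - 39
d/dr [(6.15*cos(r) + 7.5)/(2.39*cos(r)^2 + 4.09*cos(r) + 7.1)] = (14.6985*cos(r)^2 + 35.85*cos(r) - 12.99)*sin(r)/(5.7121*cos(r)^4 + 19.5502*cos(r)^3 + 50.6661*cos(r)^2 + 58.078*cos(r) + 50.41)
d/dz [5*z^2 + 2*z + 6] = 10*z + 2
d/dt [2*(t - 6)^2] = 4*t - 24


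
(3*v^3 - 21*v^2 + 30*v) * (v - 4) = 3*v^4 - 33*v^3 + 114*v^2 - 120*v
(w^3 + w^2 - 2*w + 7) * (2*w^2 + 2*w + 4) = 2*w^5 + 4*w^4 + 2*w^3 + 14*w^2 + 6*w + 28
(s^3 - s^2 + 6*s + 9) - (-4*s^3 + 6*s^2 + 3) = 5*s^3 - 7*s^2 + 6*s + 6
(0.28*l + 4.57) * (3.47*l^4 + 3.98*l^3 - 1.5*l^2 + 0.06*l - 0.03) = 0.9716*l^5 + 16.9723*l^4 + 17.7686*l^3 - 6.8382*l^2 + 0.2658*l - 0.1371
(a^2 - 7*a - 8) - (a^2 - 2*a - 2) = -5*a - 6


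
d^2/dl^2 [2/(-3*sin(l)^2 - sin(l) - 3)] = 2*(36*sin(l)^4 + 9*sin(l)^3 - 89*sin(l)^2 - 21*sin(l) + 16)/(3*sin(l)^2 + sin(l) + 3)^3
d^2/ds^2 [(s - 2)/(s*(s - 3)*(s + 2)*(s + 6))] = 2*(6*s^7 + 20*s^6 - 111*s^5 - 156*s^4 + 1428*s^3 + 216*s^2 - 2592*s - 2592)/(s^3*(s^9 + 15*s^8 + 39*s^7 - 343*s^6 - 1548*s^5 + 2052*s^4 + 15120*s^3 + 3888*s^2 - 46656*s - 46656))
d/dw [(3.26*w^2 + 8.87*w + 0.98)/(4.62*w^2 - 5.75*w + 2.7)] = (-59.7244*w^2 + 8.5488*w + 29.584)/(21.3444*w^4 - 53.13*w^3 + 58.0105*w^2 - 31.05*w + 7.29)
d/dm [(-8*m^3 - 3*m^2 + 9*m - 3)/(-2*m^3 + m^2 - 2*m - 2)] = (-14*m^4 + 68*m^3 + 27*m^2 + 18*m - 24)/(4*m^6 - 4*m^5 + 9*m^4 + 4*m^3 + 8*m + 4)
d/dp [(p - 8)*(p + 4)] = 2*p - 4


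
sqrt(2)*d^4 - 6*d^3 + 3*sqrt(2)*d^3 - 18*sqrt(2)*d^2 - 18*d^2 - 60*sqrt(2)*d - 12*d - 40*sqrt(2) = (d + 2)*(d - 5*sqrt(2))*(d + 2*sqrt(2))*(sqrt(2)*d + sqrt(2))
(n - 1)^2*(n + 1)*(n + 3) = n^4 + 2*n^3 - 4*n^2 - 2*n + 3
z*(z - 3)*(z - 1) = z^3 - 4*z^2 + 3*z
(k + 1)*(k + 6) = k^2 + 7*k + 6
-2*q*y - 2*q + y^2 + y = (-2*q + y)*(y + 1)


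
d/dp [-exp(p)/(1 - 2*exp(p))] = -exp(p)/(4*exp(2*p) - 4*exp(p) + 1)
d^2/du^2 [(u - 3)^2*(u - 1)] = 6*u - 14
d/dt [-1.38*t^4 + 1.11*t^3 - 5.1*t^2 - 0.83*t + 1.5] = -5.52*t^3 + 3.33*t^2 - 10.2*t - 0.83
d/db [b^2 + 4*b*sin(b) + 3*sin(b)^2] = 4*b*cos(b) + 2*b + 4*sin(b) + 3*sin(2*b)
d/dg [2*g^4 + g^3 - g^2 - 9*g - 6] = 8*g^3 + 3*g^2 - 2*g - 9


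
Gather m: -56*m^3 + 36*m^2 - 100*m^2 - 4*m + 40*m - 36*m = -56*m^3 - 64*m^2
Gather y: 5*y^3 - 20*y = 5*y^3 - 20*y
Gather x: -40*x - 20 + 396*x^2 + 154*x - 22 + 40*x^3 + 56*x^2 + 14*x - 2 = 40*x^3 + 452*x^2 + 128*x - 44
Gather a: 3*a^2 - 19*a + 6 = 3*a^2 - 19*a + 6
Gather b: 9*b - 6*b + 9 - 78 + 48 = 3*b - 21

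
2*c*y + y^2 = y*(2*c + y)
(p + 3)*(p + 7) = p^2 + 10*p + 21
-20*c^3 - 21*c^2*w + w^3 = (-5*c + w)*(c + w)*(4*c + w)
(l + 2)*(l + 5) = l^2 + 7*l + 10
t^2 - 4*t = t*(t - 4)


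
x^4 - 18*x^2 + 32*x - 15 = (x - 3)*(x - 1)^2*(x + 5)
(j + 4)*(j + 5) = j^2 + 9*j + 20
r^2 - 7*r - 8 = (r - 8)*(r + 1)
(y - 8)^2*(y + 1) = y^3 - 15*y^2 + 48*y + 64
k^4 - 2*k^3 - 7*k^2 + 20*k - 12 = (k - 2)^2*(k - 1)*(k + 3)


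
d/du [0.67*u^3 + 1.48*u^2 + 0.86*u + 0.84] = 2.01*u^2 + 2.96*u + 0.86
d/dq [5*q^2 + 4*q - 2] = 10*q + 4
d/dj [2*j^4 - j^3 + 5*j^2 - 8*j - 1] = 8*j^3 - 3*j^2 + 10*j - 8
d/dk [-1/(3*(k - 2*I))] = 1/(3*(k - 2*I)^2)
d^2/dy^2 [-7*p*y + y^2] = 2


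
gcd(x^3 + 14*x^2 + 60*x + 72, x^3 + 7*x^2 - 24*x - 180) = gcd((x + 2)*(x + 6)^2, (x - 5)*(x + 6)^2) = x^2 + 12*x + 36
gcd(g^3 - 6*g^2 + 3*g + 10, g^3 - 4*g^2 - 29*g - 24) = g + 1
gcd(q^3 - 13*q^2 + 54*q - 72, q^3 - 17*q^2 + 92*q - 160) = q - 4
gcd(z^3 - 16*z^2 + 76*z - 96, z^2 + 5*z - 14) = z - 2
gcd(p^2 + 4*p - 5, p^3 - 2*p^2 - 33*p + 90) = 1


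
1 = 1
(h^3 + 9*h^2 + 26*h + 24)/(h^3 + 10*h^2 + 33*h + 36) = (h + 2)/(h + 3)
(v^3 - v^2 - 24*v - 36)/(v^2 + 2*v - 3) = (v^2 - 4*v - 12)/(v - 1)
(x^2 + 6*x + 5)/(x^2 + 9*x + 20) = (x + 1)/(x + 4)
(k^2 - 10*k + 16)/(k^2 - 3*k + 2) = (k - 8)/(k - 1)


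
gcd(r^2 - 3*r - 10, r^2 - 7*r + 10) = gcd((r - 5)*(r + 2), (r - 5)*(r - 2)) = r - 5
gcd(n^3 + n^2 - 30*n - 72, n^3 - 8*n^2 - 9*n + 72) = n + 3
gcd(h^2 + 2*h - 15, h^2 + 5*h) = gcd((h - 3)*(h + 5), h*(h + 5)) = h + 5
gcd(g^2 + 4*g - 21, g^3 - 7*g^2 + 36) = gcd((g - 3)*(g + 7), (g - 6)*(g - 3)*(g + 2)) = g - 3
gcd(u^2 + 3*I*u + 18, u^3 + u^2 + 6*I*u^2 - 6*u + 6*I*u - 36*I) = u + 6*I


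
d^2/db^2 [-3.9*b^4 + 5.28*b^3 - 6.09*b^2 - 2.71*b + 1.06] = -46.8*b^2 + 31.68*b - 12.18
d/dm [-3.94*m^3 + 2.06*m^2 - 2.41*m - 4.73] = -11.82*m^2 + 4.12*m - 2.41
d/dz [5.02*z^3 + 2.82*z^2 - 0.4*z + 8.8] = 15.06*z^2 + 5.64*z - 0.4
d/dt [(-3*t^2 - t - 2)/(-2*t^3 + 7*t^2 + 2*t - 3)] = (-6*t^4 - 4*t^3 - 11*t^2 + 46*t + 7)/(4*t^6 - 28*t^5 + 41*t^4 + 40*t^3 - 38*t^2 - 12*t + 9)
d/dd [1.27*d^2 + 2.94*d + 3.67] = 2.54*d + 2.94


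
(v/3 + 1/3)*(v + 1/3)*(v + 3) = v^3/3 + 13*v^2/9 + 13*v/9 + 1/3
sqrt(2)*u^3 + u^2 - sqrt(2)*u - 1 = (u - 1)*(u + 1)*(sqrt(2)*u + 1)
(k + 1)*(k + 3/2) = k^2 + 5*k/2 + 3/2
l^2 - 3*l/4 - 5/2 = (l - 2)*(l + 5/4)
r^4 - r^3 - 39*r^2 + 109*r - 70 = (r - 5)*(r - 2)*(r - 1)*(r + 7)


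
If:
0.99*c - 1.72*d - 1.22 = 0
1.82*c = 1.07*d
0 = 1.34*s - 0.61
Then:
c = -0.63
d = -1.07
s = 0.46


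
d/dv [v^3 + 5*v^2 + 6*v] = 3*v^2 + 10*v + 6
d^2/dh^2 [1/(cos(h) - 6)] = (sin(h)^2 - 6*cos(h) + 1)/(cos(h) - 6)^3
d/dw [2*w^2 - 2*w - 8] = 4*w - 2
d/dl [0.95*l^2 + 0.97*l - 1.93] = 1.9*l + 0.97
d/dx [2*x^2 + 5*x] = 4*x + 5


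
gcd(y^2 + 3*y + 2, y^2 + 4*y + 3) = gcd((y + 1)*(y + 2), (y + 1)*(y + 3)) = y + 1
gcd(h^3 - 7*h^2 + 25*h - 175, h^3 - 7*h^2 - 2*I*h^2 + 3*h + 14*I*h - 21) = h - 7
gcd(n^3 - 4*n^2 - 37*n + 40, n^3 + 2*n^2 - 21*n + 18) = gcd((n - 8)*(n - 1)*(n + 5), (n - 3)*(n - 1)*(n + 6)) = n - 1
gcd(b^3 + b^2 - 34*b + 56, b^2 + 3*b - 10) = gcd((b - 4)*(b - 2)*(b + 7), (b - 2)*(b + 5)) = b - 2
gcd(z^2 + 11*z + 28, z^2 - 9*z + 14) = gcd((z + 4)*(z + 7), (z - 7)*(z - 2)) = 1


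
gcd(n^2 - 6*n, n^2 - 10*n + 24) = n - 6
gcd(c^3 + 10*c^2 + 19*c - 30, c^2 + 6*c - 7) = c - 1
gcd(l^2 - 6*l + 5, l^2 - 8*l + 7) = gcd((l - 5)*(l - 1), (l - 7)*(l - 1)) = l - 1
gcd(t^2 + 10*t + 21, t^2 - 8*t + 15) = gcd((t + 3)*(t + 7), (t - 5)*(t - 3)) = 1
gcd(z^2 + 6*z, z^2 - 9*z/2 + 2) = 1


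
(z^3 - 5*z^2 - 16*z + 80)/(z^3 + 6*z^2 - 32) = (z^2 - 9*z + 20)/(z^2 + 2*z - 8)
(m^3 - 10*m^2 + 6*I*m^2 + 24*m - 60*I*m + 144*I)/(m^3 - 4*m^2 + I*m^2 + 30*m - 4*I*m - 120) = (m - 6)/(m - 5*I)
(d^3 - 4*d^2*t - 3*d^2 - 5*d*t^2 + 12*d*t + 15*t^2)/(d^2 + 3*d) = (d^3 - 4*d^2*t - 3*d^2 - 5*d*t^2 + 12*d*t + 15*t^2)/(d*(d + 3))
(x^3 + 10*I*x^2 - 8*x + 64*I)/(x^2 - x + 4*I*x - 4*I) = (x^2 + 6*I*x + 16)/(x - 1)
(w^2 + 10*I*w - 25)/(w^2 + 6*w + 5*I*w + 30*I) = (w + 5*I)/(w + 6)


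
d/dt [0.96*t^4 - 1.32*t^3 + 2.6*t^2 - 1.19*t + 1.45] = 3.84*t^3 - 3.96*t^2 + 5.2*t - 1.19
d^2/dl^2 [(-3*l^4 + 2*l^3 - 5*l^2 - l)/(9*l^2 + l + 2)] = 2*(-243*l^6 - 81*l^5 - 171*l^4 - 118*l^3 + 210*l^2 + 78*l - 18)/(729*l^6 + 243*l^5 + 513*l^4 + 109*l^3 + 114*l^2 + 12*l + 8)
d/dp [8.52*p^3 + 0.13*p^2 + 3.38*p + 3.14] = 25.56*p^2 + 0.26*p + 3.38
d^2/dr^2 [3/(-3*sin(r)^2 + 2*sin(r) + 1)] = 6*(18*sin(r)^3 + 9*sin(r)^2 - 10*sin(r) + 7)/((sin(r) - 1)^2*(3*sin(r) + 1)^3)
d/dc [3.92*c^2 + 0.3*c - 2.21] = 7.84*c + 0.3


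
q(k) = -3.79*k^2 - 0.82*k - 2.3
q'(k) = -7.58*k - 0.82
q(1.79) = -15.91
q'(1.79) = -14.39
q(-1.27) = -7.37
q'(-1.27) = 8.81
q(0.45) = -3.44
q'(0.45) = -4.23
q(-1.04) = -5.55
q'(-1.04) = 7.06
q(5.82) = -135.45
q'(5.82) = -44.94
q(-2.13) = -17.75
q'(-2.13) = 15.33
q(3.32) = -46.80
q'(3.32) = -25.99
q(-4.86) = -87.83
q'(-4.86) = 36.02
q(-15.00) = -842.75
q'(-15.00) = 112.88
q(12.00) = -557.90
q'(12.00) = -91.78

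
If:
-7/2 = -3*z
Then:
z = 7/6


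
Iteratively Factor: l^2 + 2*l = (l + 2)*(l)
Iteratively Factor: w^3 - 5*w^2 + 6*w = (w - 2)*(w^2 - 3*w) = w*(w - 2)*(w - 3)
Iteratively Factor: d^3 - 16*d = (d)*(d^2 - 16) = d*(d + 4)*(d - 4)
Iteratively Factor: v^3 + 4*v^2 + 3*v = (v + 1)*(v^2 + 3*v) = v*(v + 1)*(v + 3)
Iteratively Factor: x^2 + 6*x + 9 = (x + 3)*(x + 3)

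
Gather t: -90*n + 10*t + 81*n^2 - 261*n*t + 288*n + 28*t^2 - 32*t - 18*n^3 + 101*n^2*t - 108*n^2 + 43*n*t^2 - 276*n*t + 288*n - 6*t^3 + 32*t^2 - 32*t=-18*n^3 - 27*n^2 + 486*n - 6*t^3 + t^2*(43*n + 60) + t*(101*n^2 - 537*n - 54)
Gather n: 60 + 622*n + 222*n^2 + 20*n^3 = 20*n^3 + 222*n^2 + 622*n + 60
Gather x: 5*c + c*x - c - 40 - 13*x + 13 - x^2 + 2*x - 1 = 4*c - x^2 + x*(c - 11) - 28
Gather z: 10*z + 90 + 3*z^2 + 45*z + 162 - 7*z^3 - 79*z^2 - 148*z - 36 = -7*z^3 - 76*z^2 - 93*z + 216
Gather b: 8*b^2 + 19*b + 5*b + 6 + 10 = 8*b^2 + 24*b + 16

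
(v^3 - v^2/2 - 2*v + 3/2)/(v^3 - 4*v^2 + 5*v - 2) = (v + 3/2)/(v - 2)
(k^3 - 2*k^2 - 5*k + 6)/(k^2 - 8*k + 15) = (k^2 + k - 2)/(k - 5)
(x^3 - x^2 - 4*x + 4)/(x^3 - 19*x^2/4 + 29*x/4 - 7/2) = 4*(x + 2)/(4*x - 7)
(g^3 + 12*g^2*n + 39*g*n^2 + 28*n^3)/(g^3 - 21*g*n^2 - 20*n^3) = (g + 7*n)/(g - 5*n)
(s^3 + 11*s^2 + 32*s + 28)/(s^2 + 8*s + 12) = (s^2 + 9*s + 14)/(s + 6)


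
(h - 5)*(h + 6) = h^2 + h - 30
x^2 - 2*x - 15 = (x - 5)*(x + 3)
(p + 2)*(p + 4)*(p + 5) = p^3 + 11*p^2 + 38*p + 40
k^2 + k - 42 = (k - 6)*(k + 7)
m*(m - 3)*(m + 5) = m^3 + 2*m^2 - 15*m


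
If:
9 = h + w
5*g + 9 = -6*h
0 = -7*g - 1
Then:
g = -1/7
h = -29/21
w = 218/21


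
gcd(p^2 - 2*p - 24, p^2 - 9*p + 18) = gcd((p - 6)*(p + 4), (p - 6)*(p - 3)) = p - 6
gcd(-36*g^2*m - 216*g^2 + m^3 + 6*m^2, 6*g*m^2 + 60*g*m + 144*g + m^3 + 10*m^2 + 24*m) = 6*g*m + 36*g + m^2 + 6*m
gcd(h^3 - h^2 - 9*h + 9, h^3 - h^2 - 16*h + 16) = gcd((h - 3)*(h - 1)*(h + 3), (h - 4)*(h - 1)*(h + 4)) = h - 1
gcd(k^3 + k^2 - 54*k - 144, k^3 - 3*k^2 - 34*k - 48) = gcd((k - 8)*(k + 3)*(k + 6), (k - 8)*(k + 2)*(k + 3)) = k^2 - 5*k - 24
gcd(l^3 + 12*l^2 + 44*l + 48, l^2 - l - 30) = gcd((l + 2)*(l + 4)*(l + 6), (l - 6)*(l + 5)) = 1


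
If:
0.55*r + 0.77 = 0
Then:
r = -1.40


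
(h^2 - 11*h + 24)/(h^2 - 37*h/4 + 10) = 4*(h - 3)/(4*h - 5)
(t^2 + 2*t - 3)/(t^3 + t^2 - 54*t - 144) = (t - 1)/(t^2 - 2*t - 48)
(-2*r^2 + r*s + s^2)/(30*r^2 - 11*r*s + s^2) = (-2*r^2 + r*s + s^2)/(30*r^2 - 11*r*s + s^2)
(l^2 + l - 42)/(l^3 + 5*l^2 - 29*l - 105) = (l - 6)/(l^2 - 2*l - 15)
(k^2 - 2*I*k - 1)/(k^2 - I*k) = (k - I)/k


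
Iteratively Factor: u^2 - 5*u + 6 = (u - 3)*(u - 2)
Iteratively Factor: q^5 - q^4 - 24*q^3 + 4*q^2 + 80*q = (q - 5)*(q^4 + 4*q^3 - 4*q^2 - 16*q) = (q - 5)*(q - 2)*(q^3 + 6*q^2 + 8*q) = q*(q - 5)*(q - 2)*(q^2 + 6*q + 8) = q*(q - 5)*(q - 2)*(q + 4)*(q + 2)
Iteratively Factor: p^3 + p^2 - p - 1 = (p + 1)*(p^2 - 1) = (p - 1)*(p + 1)*(p + 1)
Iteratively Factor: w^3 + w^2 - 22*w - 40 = (w - 5)*(w^2 + 6*w + 8) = (w - 5)*(w + 4)*(w + 2)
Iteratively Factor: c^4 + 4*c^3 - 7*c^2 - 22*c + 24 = (c + 4)*(c^3 - 7*c + 6) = (c - 2)*(c + 4)*(c^2 + 2*c - 3) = (c - 2)*(c + 3)*(c + 4)*(c - 1)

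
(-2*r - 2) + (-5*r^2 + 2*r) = -5*r^2 - 2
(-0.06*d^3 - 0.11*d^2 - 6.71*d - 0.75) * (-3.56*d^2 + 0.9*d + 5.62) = 0.2136*d^5 + 0.3376*d^4 + 23.4514*d^3 - 3.9872*d^2 - 38.3852*d - 4.215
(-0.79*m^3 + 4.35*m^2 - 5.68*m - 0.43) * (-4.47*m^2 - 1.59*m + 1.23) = 3.5313*m^5 - 18.1884*m^4 + 17.5014*m^3 + 16.3038*m^2 - 6.3027*m - 0.5289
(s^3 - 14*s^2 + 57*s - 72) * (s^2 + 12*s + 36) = s^5 - 2*s^4 - 75*s^3 + 108*s^2 + 1188*s - 2592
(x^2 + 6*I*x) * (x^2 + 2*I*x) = x^4 + 8*I*x^3 - 12*x^2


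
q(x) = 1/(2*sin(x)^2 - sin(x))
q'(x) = (-4*sin(x)*cos(x) + cos(x))/(2*sin(x)^2 - sin(x))^2 = (-4/tan(x) + cos(x)/sin(x)^2)/(2*sin(x) - 1)^2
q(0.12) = -10.98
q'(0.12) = 62.41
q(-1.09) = 0.41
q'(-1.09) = 0.35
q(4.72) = 0.33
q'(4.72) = 0.00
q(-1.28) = 0.36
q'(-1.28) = 0.18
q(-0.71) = 0.67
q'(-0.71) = 1.21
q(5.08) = 0.37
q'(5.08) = 0.24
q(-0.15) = 5.15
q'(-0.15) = 41.93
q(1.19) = 1.26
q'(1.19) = -1.59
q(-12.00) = 25.48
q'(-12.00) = -627.95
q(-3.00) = 5.53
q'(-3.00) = -47.30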